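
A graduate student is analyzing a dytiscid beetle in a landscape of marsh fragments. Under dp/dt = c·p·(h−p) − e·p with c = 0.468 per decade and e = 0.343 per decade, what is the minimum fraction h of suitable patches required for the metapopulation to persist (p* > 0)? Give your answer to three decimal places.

p* = h − e/c is positive only when h > e/c.
h_min = e/c = 0.343/0.468 = 0.7329.

0.733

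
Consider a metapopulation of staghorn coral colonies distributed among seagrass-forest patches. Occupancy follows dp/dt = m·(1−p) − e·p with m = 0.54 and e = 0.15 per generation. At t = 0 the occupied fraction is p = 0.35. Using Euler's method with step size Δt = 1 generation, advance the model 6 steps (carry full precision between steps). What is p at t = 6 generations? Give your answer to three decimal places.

0.782

Update rule: p ← p + [m·(1−p) − e·p]·Δt with Δt = 1.
t = 1: p = 0.35000 + (+0.29850) = 0.64850
t = 2: p = 0.64850 + (+0.09253) = 0.74103
t = 3: p = 0.74103 + (+0.02869) = 0.76972
t = 4: p = 0.76972 + (+0.00889) = 0.77861
t = 5: p = 0.77861 + (+0.00276) = 0.78137
t = 6: p = 0.78137 + (+0.00085) = 0.78222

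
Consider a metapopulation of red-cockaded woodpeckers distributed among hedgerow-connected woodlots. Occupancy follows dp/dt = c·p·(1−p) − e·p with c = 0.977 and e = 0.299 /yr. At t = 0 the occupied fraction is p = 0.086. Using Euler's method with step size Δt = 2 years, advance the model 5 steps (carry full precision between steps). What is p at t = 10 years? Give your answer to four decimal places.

0.6877

Update rule: p ← p + [c·p·(1−p) − e·p]·Δt with Δt = 2.
step 1: Δp = +0.10216, p = 0.18816
step 2: Δp = +0.18597, p = 0.37413
step 3: Δp = +0.23381, p = 0.60794
step 4: Δp = +0.10218, p = 0.71013
step 5: Δp = -0.02243, p = 0.68770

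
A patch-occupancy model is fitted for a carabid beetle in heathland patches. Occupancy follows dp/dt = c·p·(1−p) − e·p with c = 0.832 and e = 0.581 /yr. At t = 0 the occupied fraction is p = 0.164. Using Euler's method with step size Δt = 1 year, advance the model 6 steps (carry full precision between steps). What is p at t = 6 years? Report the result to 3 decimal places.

Update rule: p ← p + [c·p·(1−p) − e·p]·Δt with Δt = 1.
t = 1: p = 0.16400 + (+0.01879) = 0.18279
t = 2: p = 0.18279 + (+0.01808) = 0.20087
t = 3: p = 0.20087 + (+0.01685) = 0.21772
t = 4: p = 0.21772 + (+0.01521) = 0.23293
t = 5: p = 0.23293 + (+0.01332) = 0.24625
t = 6: p = 0.24625 + (+0.01136) = 0.25761

0.258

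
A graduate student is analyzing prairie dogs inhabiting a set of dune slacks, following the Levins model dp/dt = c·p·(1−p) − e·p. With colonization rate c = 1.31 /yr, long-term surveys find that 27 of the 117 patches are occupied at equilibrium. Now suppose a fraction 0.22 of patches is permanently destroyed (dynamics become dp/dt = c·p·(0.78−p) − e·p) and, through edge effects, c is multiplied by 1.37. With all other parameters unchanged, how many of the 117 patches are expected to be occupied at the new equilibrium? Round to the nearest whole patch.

26

Observed p* = 27/117 = 0.23077.
Balance c(1−p*) = e gives e = 1.31×(1 − 0.23077) = 1.00769.
New p* = 0.78 − e/c = 0.78 − 1.00769/1.79470 = 0.21852.
Expected occupied = 117 × 0.21852 = 25.57 ≈ 26.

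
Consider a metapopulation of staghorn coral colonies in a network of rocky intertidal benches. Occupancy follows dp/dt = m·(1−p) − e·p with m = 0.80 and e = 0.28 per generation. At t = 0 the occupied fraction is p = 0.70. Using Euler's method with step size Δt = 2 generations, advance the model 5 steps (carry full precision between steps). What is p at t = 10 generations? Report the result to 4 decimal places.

Update rule: p ← p + [m·(1−p) − e·p]·Δt with Δt = 2.
step 1: Δp = +0.08800, p = 0.78800
step 2: Δp = -0.10208, p = 0.68592
step 3: Δp = +0.11841, p = 0.80433
step 4: Δp = -0.13736, p = 0.66697
step 5: Δp = +0.15934, p = 0.82631

0.8263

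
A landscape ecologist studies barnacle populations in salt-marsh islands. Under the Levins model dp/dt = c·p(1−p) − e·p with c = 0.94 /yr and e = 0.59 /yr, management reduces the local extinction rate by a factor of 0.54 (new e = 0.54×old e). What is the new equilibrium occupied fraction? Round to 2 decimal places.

Before: p* = 1 − 0.59/0.94 = 0.3723.
After the change, c = 0.94, e = 0.3186, so p* = 1 − 0.3186/0.94 = 0.6611.

0.66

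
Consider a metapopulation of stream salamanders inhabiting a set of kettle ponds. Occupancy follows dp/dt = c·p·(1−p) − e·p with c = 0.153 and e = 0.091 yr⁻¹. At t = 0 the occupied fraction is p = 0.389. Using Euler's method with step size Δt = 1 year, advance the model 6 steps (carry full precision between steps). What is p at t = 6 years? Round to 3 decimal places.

0.394

Update rule: p ← p + [c·p·(1−p) − e·p]·Δt with Δt = 1.
t = 1: p = 0.38900 + (+0.00097) = 0.38997
t = 2: p = 0.38997 + (+0.00091) = 0.39088
t = 3: p = 0.39088 + (+0.00086) = 0.39173
t = 4: p = 0.39173 + (+0.00081) = 0.39254
t = 5: p = 0.39254 + (+0.00076) = 0.39331
t = 6: p = 0.39331 + (+0.00072) = 0.39402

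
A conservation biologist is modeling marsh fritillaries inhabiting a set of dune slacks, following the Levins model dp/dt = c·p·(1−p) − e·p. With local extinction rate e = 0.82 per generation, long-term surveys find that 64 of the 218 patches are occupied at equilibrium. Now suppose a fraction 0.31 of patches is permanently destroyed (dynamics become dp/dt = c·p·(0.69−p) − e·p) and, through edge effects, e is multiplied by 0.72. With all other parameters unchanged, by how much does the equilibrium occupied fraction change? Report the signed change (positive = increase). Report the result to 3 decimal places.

Observed p* = 64/218 = 0.29358.
Balance c(1−p*) = e gives c = e/(1 − 0.29358) = 0.82/0.70642 = 1.16078.
New p* = 0.69 − e/c = 0.69 − 0.59040/1.16078 = 0.18138.
Δp* = 0.18138 − 0.29358 = -0.11220.

-0.112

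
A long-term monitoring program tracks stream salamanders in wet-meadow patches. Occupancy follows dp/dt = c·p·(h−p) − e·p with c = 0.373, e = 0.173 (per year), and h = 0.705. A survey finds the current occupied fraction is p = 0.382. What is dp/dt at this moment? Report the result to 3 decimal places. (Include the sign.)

Colonization term: c·p·(h−p) = 0.373×0.382×0.3230 = 0.04602.
Extinction term: e·p = 0.06609.
dp/dt = 0.04602 − 0.06609 = -0.02006.

-0.020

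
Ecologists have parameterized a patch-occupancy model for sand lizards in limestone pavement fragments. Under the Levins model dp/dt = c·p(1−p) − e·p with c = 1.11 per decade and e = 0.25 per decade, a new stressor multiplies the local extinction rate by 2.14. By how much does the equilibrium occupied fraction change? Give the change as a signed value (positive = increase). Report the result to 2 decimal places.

-0.26

Before: p* = 1 − 0.25/1.11 = 0.7748.
After the change, c = 1.11, e = 0.535, so p* = 1 − 0.535/1.11 = 0.5180.
Δp* = 0.5180 − 0.7748 = -0.2568.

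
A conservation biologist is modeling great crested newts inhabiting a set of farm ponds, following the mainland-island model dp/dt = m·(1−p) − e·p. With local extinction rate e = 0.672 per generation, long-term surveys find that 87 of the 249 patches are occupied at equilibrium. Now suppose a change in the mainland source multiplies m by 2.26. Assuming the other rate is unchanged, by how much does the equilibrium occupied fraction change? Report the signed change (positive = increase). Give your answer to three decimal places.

Observed p* = 87/249 = 0.34940.
Balance m(1−p*) = e·p* gives m = e·p*/(1−p*) = 0.672×0.34940/0.65060 = 0.36089.
New p* = m/(m+e) = 0.81561/(0.81561+0.67200) = 0.54827.
Δp* = 0.54827 − 0.34940 = +0.19887.

0.199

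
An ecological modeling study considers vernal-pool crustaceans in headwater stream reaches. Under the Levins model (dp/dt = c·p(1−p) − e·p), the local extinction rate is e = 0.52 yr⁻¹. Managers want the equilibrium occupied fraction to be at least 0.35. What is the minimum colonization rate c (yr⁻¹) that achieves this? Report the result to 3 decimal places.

p* = 1 − e/c ≥ 0.35 requires e/c ≤ 0.6500, i.e. c ≥ e/0.6500.
c_min = 0.52/0.6500 = 0.8000.

0.800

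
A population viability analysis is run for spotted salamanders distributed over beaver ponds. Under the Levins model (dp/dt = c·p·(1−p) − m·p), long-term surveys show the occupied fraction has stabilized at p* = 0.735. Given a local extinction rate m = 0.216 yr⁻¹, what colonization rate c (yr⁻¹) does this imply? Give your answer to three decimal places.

At equilibrium c(1−p*) = m, so c = m/(1−p*).
c = 0.216/(1 − 0.735) = 0.216/0.2650 = 0.8151.

0.815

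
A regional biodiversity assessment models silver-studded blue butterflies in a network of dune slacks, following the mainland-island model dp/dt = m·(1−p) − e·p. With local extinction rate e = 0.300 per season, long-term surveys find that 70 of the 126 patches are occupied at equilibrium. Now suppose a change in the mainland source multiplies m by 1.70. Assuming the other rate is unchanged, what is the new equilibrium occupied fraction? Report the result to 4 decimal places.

Observed p* = 70/126 = 0.55556.
Balance m(1−p*) = e·p* gives m = e·p*/(1−p*) = 0.300×0.55556/0.44444 = 0.37501.
New p* = m/(m+e) = 0.63752/(0.63752+0.30000) = 0.68001.

0.6800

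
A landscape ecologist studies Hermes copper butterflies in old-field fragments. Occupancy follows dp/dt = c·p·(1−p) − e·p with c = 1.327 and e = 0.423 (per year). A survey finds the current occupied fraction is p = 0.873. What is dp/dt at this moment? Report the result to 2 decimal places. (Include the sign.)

-0.22

Colonization term: c·p·(1−p) = 1.327×0.873×0.1270 = 0.14713.
Extinction term: e·p = 0.36928.
dp/dt = 0.14713 − 0.36928 = -0.22215.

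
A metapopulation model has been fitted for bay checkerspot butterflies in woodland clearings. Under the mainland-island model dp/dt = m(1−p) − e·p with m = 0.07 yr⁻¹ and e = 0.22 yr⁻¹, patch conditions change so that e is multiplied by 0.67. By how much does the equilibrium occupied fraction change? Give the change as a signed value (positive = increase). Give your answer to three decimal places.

0.081

Before: p* = 0.07/(0.07+0.22) = 0.2414.
After: m = 0.07, e = 0.1474; p* = 0.07/0.2174 = 0.3220.
Δp* = 0.3220 − 0.2414 = +0.0806.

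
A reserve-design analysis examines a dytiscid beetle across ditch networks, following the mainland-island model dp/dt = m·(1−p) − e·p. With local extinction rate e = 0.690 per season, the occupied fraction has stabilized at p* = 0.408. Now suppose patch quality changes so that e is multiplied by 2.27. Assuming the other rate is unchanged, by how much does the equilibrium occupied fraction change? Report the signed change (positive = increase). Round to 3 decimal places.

Balance m(1−p*) = e·p* gives m = e·p*/(1−p*) = 0.690×0.40800/0.59200 = 0.47554.
New p* = m/(m+e) = 0.47554/(0.47554+1.56630) = 0.23290.
Δp* = 0.23290 − 0.40800 = -0.17510.

-0.175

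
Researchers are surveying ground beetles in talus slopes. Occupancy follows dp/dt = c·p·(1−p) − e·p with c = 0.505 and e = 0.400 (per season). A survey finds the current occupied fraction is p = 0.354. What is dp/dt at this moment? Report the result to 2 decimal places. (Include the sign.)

Colonization term: c·p·(1−p) = 0.505×0.354×0.6460 = 0.11549.
Extinction term: e·p = 0.14160.
dp/dt = 0.11549 − 0.14160 = -0.02611.

-0.03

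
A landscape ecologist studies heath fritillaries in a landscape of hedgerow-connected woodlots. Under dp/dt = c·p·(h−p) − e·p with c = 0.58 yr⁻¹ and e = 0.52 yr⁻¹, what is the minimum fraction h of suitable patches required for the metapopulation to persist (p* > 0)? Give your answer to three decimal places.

p* = h − e/c is positive only when h > e/c.
h_min = e/c = 0.52/0.58 = 0.8966.

0.897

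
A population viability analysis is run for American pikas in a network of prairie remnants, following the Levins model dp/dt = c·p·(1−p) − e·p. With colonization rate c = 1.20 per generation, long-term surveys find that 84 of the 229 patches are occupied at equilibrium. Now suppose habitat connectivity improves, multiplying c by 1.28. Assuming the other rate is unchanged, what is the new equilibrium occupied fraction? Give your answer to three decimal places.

Observed p* = 84/229 = 0.36681.
Balance c(1−p*) = e gives e = 1.20×(1 − 0.36681) = 0.75983.
New p* = 1 − e/c = 1 − 0.75983/1.53600 = 0.50532.

0.505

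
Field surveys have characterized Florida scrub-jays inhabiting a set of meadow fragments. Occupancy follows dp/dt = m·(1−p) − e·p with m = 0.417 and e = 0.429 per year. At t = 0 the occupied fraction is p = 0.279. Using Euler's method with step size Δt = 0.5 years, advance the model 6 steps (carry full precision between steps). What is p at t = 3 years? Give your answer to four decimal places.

0.4850

Update rule: p ← p + [m·(1−p) − e·p]·Δt with Δt = 0.5.
step 1: Δp = +0.09048, p = 0.36948
step 2: Δp = +0.05221, p = 0.42169
step 3: Δp = +0.03012, p = 0.45182
step 4: Δp = +0.01738, p = 0.46920
step 5: Δp = +0.01003, p = 0.47923
step 6: Δp = +0.00579, p = 0.48501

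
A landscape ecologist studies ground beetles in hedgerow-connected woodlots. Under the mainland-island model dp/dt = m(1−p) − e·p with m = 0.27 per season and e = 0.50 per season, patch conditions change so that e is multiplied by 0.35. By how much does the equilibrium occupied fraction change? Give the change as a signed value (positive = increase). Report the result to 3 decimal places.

0.256

Before: p* = 0.27/(0.27+0.50) = 0.3506.
After: m = 0.27, e = 0.175; p* = 0.27/0.4450 = 0.6067.
Δp* = 0.6067 − 0.3506 = +0.2561.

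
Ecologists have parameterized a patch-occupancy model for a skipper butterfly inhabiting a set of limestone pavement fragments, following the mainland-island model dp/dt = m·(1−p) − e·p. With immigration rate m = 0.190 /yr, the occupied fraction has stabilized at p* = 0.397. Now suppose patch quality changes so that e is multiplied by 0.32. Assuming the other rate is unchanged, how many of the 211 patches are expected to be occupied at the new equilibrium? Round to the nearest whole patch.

142

Balance m(1−p*) = e·p* gives e = m(1−p*)/p* = 0.190×0.60300/0.39700 = 0.28859.
New p* = m/(m+e) = 0.19000/(0.19000+0.09235) = 0.67292.
Expected occupied = 211 × 0.67292 = 141.99 ≈ 142.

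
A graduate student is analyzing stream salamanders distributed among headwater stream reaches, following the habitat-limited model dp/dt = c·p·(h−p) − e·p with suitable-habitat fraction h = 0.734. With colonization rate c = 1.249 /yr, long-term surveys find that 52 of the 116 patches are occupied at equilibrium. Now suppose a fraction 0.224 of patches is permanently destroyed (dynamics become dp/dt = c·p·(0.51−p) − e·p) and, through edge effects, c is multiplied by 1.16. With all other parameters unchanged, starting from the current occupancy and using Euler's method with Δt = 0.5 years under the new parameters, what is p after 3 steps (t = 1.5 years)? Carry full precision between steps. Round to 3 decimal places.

Observed p* = 52/116 = 0.44828.
Balance c(h−p*) = e gives e = 1.249×(0.734 − 0.44828) = 0.35687.
Starting from p₀ = 0.44828; update p ← p + (dp/dt)·Δt with the new parameters.
p: 0.44828 → 0.38833  (Δp = -0.05994)
p: 0.38833 → 0.35327  (Δp = -0.03506)
p: 0.35327 → 0.33034  (Δp = -0.02293)

0.330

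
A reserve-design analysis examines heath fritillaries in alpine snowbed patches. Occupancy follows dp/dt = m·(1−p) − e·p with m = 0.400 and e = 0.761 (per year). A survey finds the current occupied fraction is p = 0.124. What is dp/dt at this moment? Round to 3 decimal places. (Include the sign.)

0.256

Colonization term: m·(1−p) = 0.400×0.8760 = 0.35040.
Extinction term: e·p = 0.09436.
dp/dt = 0.35040 − 0.09436 = 0.25604.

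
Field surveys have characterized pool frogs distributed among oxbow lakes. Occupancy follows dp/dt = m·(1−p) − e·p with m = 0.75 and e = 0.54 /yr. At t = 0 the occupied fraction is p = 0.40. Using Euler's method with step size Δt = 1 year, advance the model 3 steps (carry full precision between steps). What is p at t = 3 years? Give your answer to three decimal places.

Update rule: p ← p + [m·(1−p) − e·p]·Δt with Δt = 1.
t = 1: p = 0.40000 + (+0.23400) = 0.63400
t = 2: p = 0.63400 + (-0.06786) = 0.56614
t = 3: p = 0.56614 + (+0.01968) = 0.58582

0.586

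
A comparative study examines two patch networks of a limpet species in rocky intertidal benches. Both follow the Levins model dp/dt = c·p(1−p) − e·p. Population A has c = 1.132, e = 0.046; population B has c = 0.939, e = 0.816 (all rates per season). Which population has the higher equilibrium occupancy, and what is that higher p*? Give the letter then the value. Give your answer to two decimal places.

A, 0.96

A: p*_A = 1 − 0.046/1.132 = 0.9594.
B: p*_B = 1 − 0.816/0.939 = 0.1310.
A is higher at 0.9594.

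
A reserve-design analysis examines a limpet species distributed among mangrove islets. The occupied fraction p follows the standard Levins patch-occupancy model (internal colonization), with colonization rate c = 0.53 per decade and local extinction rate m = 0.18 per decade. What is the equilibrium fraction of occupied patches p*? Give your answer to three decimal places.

0.660

At equilibrium, colonization balances extinction: c·p*·(1−p*) = m·p*.
So p* = 1 − m/c = 1 − 0.18/0.53 = 1 − 0.3396 = 0.6604.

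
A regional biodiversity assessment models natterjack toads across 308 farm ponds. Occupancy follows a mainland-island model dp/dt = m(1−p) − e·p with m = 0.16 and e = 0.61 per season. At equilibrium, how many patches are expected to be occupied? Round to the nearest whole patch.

p* = m/(m+e) = 0.16/0.7700 = 0.2078.
Expected occupied patches = N × p* = 308 × 0.2078 = 64.00 ≈ 64.

64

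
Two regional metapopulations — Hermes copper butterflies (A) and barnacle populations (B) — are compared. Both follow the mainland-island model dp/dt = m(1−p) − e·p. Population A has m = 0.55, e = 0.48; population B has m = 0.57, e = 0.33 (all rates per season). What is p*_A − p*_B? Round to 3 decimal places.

A: p*_A = m/(m+e) = 0.55/1.0300 = 0.5340.
B: p*_B = 0.57/0.9000 = 0.6333.
p*_A − p*_B = 0.5340 − 0.6333 = -0.0994.

-0.099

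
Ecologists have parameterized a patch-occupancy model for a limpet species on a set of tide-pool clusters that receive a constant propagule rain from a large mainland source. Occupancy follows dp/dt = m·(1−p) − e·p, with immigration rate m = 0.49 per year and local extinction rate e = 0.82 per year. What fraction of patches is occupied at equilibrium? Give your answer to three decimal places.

Setting dp/dt = 0: m − m·p* = e·p*, so m = (m+e)·p*.
p* = m/(m+e) = 0.49/(0.49+0.82) = 0.49/1.3100 = 0.3740.

0.374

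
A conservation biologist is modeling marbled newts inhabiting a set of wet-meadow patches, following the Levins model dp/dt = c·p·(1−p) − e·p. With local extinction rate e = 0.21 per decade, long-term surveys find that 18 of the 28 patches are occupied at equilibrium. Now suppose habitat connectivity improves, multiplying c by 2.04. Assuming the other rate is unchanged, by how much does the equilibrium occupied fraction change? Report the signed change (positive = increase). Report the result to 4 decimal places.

Observed p* = 18/28 = 0.64286.
Balance c(1−p*) = e gives c = e/(1 − 0.64286) = 0.21/0.35714 = 0.58800.
New p* = 1 − e/c = 1 − 0.21000/1.19952 = 0.82493.
Δp* = 0.82493 − 0.64286 = +0.18207.

0.1821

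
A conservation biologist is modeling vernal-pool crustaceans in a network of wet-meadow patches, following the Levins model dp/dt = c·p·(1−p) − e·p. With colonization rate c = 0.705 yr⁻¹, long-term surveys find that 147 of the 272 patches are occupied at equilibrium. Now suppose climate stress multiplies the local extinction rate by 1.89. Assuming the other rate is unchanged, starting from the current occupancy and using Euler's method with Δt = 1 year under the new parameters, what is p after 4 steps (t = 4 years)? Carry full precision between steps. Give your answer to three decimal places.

0.247

Observed p* = 147/272 = 0.54044.
Balance c(1−p*) = e gives e = 0.705×(1 − 0.54044) = 0.32399.
Starting from p₀ = 0.54044; update p ← p + (dp/dt)·Δt with the new parameters.
p: 0.54044 → 0.38460  (Δp = -0.15584)
p: 0.38460 → 0.31596  (Δp = -0.06865)
p: 0.31596 → 0.27486  (Δp = -0.04110)
p: 0.27486 → 0.24706  (Δp = -0.02779)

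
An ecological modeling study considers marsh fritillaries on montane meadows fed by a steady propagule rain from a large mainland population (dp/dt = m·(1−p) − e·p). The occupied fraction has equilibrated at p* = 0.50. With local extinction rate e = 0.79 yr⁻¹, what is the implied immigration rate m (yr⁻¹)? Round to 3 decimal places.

0.790

At equilibrium m(1−p*) = e·p*, so m = e·p*/(1−p*).
m = 0.79 × 0.50 / 0.5000 = 0.3950/0.5000 = 0.7900.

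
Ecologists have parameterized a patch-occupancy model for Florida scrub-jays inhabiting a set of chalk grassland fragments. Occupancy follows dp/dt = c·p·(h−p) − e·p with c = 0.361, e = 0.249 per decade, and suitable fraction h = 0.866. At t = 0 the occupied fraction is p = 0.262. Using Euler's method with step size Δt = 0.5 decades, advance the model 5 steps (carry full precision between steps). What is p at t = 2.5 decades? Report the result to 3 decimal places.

Update rule: p ← p + [c·p·(h−p) − e·p]·Δt with Δt = 0.5.
p: 0.26200 → 0.25794  (Δp = -0.00406)
p: 0.25794 → 0.25414  (Δp = -0.00380)
p: 0.25414 → 0.25057  (Δp = -0.00357)
p: 0.25057 → 0.24721  (Δp = -0.00336)
p: 0.24721 → 0.24404  (Δp = -0.00317)

0.244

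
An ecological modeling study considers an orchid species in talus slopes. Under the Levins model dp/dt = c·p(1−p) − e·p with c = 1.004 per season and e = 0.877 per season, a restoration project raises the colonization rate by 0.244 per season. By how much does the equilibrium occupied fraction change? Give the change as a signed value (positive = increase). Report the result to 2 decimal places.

0.17

Before: p* = 1 − 0.877/1.004 = 0.1265.
After the change, c = 1.248, e = 0.877, so p* = 1 − 0.877/1.248 = 0.2973.
Δp* = 0.2973 − 0.1265 = +0.1708.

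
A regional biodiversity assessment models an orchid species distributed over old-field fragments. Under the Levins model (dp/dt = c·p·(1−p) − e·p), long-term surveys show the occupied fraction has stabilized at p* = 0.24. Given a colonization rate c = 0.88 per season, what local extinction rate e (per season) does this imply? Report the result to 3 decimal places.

At equilibrium c(1−p*) = e.
e = 0.88 × (1 − 0.24) = 0.88 × 0.7600 = 0.6688.

0.669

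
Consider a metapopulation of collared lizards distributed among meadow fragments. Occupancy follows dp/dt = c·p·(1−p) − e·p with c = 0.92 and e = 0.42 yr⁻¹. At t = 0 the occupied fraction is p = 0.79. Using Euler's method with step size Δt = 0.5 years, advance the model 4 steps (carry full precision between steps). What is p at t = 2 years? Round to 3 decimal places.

0.597

Update rule: p ← p + [c·p·(1−p) − e·p]·Δt with Δt = 0.5.
t = 0.5: p = 0.79000 + (-0.08959) = 0.70041
t = 1: p = 0.70041 + (-0.05056) = 0.64985
t = 1.5: p = 0.64985 + (-0.03180) = 0.61805
t = 2: p = 0.61805 + (-0.02120) = 0.59685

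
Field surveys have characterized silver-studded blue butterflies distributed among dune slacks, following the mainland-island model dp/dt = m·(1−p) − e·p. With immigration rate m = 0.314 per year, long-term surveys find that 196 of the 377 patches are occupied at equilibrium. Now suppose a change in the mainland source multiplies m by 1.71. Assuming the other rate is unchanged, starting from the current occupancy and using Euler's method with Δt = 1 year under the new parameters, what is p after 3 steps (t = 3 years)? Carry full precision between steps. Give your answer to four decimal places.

0.6487

Observed p* = 196/377 = 0.51989.
Balance m(1−p*) = e·p* gives e = m(1−p*)/p* = 0.314×0.48011/0.51989 = 0.28997.
Starting from p₀ = 0.51989; update p ← p + (dp/dt)·Δt with the new parameters.
  1  |  dp/dt·Δt = +0.107035  |  p_1 = 0.626929
  2  |  dp/dt·Δt = +0.018527  |  p_2 = 0.645455
  3  |  dp/dt·Δt = +0.003207  |  p_3 = 0.648662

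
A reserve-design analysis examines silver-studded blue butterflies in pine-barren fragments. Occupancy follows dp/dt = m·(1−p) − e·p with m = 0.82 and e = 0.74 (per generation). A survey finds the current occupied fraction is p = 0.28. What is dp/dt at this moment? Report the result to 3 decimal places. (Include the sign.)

0.383

Colonization term: m·(1−p) = 0.82×0.7200 = 0.59040.
Extinction term: e·p = 0.20720.
dp/dt = 0.59040 − 0.20720 = 0.38320.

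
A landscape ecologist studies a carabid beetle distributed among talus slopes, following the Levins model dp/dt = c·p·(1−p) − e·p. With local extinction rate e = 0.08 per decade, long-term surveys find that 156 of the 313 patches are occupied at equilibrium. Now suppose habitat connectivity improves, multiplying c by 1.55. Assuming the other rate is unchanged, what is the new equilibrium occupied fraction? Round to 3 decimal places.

Observed p* = 156/313 = 0.49840.
Balance c(1−p*) = e gives c = e/(1 − 0.49840) = 0.08/0.50160 = 0.15949.
New p* = 1 − e/c = 1 − 0.08000/0.24721 = 0.67639.

0.676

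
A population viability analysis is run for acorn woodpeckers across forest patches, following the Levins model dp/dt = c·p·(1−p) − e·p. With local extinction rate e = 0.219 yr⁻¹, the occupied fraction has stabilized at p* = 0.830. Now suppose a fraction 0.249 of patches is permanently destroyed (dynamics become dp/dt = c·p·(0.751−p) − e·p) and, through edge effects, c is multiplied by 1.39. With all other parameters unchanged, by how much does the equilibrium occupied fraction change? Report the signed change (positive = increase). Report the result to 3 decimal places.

Balance c(1−p*) = e gives c = e/(1 − 0.83000) = 0.219/0.17000 = 1.28824.
New p* = 0.751 − e/c = 0.751 − 0.21900/1.79065 = 0.62870.
Δp* = 0.62870 − 0.83000 = -0.20130.

-0.201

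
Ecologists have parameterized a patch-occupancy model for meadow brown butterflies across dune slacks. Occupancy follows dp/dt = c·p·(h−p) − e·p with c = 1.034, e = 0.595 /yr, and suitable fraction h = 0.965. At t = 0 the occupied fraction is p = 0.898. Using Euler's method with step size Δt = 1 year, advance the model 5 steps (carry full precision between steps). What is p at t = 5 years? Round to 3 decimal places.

Update rule: p ← p + [c·p·(h−p) − e·p]·Δt with Δt = 1.
step 1: Δp = -0.47210, p = 0.42590
step 2: Δp = -0.01600, p = 0.40990
step 3: Δp = -0.00862, p = 0.40128
step 4: Δp = -0.00486, p = 0.39642
step 5: Δp = -0.00281, p = 0.39361

0.394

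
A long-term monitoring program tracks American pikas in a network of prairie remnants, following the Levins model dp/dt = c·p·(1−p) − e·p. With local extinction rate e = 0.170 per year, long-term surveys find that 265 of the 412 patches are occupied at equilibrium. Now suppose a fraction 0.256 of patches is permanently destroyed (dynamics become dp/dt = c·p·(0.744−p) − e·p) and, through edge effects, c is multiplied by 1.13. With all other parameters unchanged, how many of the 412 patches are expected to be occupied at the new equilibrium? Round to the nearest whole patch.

176

Observed p* = 265/412 = 0.64320.
Balance c(1−p*) = e gives c = e/(1 − 0.64320) = 0.170/0.35680 = 0.47646.
New p* = 0.744 − e/c = 0.744 − 0.17000/0.53840 = 0.42825.
Expected occupied = 412 × 0.42825 = 176.44 ≈ 176.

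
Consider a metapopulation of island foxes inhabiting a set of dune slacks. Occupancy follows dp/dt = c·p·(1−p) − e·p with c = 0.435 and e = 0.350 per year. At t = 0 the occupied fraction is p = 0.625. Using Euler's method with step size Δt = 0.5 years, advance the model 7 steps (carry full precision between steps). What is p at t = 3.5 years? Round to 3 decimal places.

0.388

Update rule: p ← p + [c·p·(1−p) − e·p]·Δt with Δt = 0.5.
t = 0.5: p = 0.62500 + (-0.05840) = 0.56660
t = 1: p = 0.56660 + (-0.04575) = 0.52086
t = 1.5: p = 0.52086 + (-0.03687) = 0.48399
t = 2: p = 0.48399 + (-0.03038) = 0.45361
t = 2.5: p = 0.45361 + (-0.02547) = 0.42813
t = 3: p = 0.42813 + (-0.02167) = 0.40646
t = 3.5: p = 0.40646 + (-0.01866) = 0.38780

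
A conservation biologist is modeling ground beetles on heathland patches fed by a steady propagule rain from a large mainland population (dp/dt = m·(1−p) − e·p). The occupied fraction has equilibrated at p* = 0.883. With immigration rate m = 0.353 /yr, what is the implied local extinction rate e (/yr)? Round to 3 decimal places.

0.047

At equilibrium m(1−p*) = e·p*, so e = m(1−p*)/p*.
e = 0.353 × 0.1170 / 0.883 = 0.0468.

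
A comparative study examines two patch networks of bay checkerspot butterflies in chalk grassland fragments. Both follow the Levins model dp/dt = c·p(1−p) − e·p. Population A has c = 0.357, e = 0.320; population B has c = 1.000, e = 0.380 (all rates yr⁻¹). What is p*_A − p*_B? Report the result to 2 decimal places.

-0.52

A: p*_A = 1 − 0.320/0.357 = 0.1036.
B: p*_B = 1 − 0.380/1.000 = 0.6200.
p*_A − p*_B = 0.1036 − 0.6200 = -0.5164.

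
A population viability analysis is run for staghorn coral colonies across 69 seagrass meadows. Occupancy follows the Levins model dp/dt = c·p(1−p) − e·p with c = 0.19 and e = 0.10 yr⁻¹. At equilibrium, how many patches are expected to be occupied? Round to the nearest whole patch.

p* = 1 − e/c = 1 − 0.10/0.19 = 0.4737.
Expected occupied patches = N × p* = 69 × 0.4737 = 32.68 ≈ 33.

33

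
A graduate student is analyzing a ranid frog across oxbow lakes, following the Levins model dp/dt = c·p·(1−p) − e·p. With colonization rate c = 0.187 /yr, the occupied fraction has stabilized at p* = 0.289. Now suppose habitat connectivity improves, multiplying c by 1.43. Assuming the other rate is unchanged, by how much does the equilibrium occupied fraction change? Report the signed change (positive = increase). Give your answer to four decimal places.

Balance c(1−p*) = e gives e = 0.187×(1 − 0.28900) = 0.13296.
New p* = 1 − e/c = 1 − 0.13296/0.26741 = 0.50279.
Δp* = 0.50279 − 0.28900 = +0.21379.

0.2138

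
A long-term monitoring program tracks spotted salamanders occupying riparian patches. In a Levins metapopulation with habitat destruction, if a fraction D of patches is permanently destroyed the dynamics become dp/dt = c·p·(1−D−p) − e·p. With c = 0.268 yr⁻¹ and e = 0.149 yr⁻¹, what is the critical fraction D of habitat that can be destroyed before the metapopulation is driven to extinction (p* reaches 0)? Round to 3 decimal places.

0.444

The nontrivial equilibrium is p* = (1−D) − e/c; extinction occurs when this hits zero.
So D_crit = 1 − e/c = 1 − 0.149/0.268 = 1 − 0.5560 = 0.4440.
This equals the undisturbed p*, a classic result of Lande's extension.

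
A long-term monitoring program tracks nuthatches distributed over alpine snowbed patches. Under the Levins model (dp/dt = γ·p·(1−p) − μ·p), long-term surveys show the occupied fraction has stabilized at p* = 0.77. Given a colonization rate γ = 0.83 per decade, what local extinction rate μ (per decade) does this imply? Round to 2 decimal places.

0.19

At equilibrium γ(1−p*) = μ.
μ = 0.83 × (1 − 0.77) = 0.83 × 0.2300 = 0.1909.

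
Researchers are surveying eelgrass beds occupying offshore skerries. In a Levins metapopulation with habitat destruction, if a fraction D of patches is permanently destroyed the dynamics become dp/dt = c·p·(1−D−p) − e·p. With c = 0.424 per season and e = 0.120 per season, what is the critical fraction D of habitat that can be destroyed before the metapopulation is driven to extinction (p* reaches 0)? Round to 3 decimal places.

The nontrivial equilibrium is p* = (1−D) − e/c; extinction occurs when this hits zero.
So D_crit = 1 − e/c = 1 − 0.120/0.424 = 1 − 0.2830 = 0.7170.
Note this equals the original equilibrium occupancy — the Levins extinction-debt result.

0.717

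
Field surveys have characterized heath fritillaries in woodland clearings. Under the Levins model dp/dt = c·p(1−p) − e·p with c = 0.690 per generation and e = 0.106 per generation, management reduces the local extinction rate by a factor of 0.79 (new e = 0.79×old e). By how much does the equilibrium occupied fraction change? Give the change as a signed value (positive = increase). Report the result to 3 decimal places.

0.032

Before: p* = 1 − 0.106/0.690 = 0.8464.
After the change, c = 0.69, e = 0.08374, so p* = 1 − 0.08374/0.69 = 0.8786.
Δp* = 0.8786 − 0.8464 = +0.0323.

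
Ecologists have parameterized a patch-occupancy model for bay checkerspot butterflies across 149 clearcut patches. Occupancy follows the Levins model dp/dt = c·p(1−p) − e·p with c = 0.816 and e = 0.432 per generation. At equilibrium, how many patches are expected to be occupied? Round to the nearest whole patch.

p* = 1 − e/c = 1 − 0.432/0.816 = 0.4706.
Expected occupied patches = N × p* = 149 × 0.4706 = 70.12 ≈ 70.

70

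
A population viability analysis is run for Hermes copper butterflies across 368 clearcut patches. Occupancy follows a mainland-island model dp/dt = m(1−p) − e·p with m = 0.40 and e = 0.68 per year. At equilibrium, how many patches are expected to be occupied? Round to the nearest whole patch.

136

p* = m/(m+e) = 0.40/1.0800 = 0.3704.
Expected occupied patches = N × p* = 368 × 0.3704 = 136.30 ≈ 136.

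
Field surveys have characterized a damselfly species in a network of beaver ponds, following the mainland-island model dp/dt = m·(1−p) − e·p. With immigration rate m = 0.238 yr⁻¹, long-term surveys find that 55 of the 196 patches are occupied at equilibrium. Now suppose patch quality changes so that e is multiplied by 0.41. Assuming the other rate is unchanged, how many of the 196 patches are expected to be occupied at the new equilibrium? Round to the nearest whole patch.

Observed p* = 55/196 = 0.28061.
Balance m(1−p*) = e·p* gives e = m(1−p*)/p* = 0.238×0.71939/0.28061 = 0.61015.
New p* = m/(m+e) = 0.23800/(0.23800+0.25016) = 0.48755.
Expected occupied = 196 × 0.48755 = 95.56 ≈ 96.

96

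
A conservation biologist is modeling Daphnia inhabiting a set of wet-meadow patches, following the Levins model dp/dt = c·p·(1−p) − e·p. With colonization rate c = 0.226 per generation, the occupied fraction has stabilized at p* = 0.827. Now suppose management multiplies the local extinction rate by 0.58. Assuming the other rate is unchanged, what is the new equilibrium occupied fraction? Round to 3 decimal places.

Balance c(1−p*) = e gives e = 0.226×(1 − 0.82700) = 0.03910.
New p* = 1 − e/c = 1 − 0.02268/0.22600 = 0.89965.

0.900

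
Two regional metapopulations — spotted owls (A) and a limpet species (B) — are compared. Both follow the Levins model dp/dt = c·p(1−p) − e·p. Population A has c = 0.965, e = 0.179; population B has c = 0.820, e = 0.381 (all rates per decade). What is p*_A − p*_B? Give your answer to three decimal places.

A: p*_A = 1 − 0.179/0.965 = 0.8145.
B: p*_B = 1 − 0.381/0.820 = 0.5354.
p*_A − p*_B = 0.8145 − 0.5354 = 0.2791.

0.279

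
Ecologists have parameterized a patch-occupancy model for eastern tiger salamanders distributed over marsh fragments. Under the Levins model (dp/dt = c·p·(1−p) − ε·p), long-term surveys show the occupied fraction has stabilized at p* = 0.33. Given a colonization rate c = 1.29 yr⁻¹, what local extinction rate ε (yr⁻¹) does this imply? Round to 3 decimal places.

0.864

At equilibrium c(1−p*) = ε.
ε = 1.29 × (1 − 0.33) = 1.29 × 0.6700 = 0.8643.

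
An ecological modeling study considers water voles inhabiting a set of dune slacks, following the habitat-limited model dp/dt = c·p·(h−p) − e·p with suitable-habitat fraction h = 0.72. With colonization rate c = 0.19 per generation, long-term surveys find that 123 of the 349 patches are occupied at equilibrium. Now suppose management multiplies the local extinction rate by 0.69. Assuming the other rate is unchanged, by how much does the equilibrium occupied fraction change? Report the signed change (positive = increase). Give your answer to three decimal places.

Observed p* = 123/349 = 0.35244.
Balance c(h−p*) = e gives e = 0.19×(0.72 − 0.35244) = 0.06984.
New p* = 0.72 − e/c = 0.72 − 0.04819/0.19000 = 0.46637.
Δp* = 0.46637 − 0.35244 = +0.11393.

0.114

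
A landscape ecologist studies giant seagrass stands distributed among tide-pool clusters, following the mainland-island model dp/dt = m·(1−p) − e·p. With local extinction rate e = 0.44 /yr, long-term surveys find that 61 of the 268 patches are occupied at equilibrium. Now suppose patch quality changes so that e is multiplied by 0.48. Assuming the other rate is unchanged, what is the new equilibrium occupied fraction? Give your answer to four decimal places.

0.3804

Observed p* = 61/268 = 0.22761.
Balance m(1−p*) = e·p* gives m = e·p*/(1−p*) = 0.44×0.22761/0.77239 = 0.12966.
New p* = m/(m+e) = 0.12966/(0.12966+0.21120) = 0.38039.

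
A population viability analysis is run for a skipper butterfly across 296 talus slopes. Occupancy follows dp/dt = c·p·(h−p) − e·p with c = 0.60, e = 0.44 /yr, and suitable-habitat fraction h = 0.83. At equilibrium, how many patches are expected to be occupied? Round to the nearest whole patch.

p* = h − e/c = 0.83 − 0.7333 = 0.0967.
Expected occupied patches = N × p* = 296 × 0.0967 = 28.61 ≈ 29.

29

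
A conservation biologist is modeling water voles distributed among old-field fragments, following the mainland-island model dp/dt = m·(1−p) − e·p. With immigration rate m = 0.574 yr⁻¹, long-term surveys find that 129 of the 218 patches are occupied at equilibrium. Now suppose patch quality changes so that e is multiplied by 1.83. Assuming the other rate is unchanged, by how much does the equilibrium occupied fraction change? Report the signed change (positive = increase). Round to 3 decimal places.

Observed p* = 129/218 = 0.59174.
Balance m(1−p*) = e·p* gives e = m(1−p*)/p* = 0.574×0.40826/0.59174 = 0.39602.
New p* = m/(m+e) = 0.57400/(0.57400+0.72472) = 0.44197.
Δp* = 0.44197 − 0.59174 = -0.14977.

-0.150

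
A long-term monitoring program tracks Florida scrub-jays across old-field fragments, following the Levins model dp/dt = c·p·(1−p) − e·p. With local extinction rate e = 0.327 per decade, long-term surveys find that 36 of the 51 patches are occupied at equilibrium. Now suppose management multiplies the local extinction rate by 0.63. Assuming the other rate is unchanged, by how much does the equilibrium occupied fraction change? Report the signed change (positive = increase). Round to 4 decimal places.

0.1088

Observed p* = 36/51 = 0.70588.
Balance c(1−p*) = e gives c = e/(1 − 0.70588) = 0.327/0.29412 = 1.11179.
New p* = 1 − e/c = 1 − 0.20601/1.11179 = 0.81470.
Δp* = 0.81470 − 0.70588 = +0.10882.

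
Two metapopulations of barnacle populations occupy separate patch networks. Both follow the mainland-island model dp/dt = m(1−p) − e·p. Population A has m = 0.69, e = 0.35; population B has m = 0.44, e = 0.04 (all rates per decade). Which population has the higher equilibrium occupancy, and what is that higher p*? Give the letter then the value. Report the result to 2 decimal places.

A: p*_A = m/(m+e) = 0.69/1.0400 = 0.6635.
B: p*_B = 0.44/0.4800 = 0.9167.
B is higher at 0.9167.

B, 0.92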